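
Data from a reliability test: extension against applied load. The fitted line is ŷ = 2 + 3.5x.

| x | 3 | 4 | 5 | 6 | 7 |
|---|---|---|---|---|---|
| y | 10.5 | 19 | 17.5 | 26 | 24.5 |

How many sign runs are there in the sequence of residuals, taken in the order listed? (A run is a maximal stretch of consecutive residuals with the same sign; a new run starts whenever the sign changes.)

x=3: ŷ = 2 + 3.5·3 = 12.5; e = 10.5 − 12.5 = -2
x=4: ŷ = 2 + 3.5·4 = 16; e = 19 − 16 = 3
x=5: ŷ = 2 + 3.5·5 = 19.5; e = 17.5 − 19.5 = -2
x=6: ŷ = 2 + 3.5·6 = 23; e = 26 − 23 = 3
x=7: ŷ = 2 + 3.5·7 = 26.5; e = 24.5 − 26.5 = -2
Signs: − + − + −
Runs: −×1, +×1, −×1, +×1, −×1 → 5

5 runs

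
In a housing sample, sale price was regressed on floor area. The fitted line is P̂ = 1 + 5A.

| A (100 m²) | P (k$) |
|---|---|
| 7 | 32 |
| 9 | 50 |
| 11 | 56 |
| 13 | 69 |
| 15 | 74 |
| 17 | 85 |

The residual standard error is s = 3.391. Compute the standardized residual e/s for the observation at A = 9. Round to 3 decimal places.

1.180

P̂ = 1 + 5·9 = 46
e = 50 − 46 = 4
e/s = 4 / 3.391 = 1.180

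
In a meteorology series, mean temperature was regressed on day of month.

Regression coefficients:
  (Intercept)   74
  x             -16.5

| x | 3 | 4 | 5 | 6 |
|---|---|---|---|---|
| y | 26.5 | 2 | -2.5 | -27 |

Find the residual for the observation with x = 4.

ŷ = 74 − 16.5·4 = 8
r = 2 − 8 = -6

r = -6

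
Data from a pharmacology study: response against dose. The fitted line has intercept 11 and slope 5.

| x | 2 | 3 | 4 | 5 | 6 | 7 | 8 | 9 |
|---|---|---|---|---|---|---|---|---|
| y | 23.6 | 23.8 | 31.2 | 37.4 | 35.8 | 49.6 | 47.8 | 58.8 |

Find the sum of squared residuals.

x=2: ŷ = 11 + 5·2 = 21; e = 23.6 − 21 = 2.6
x=3: ŷ = 11 + 5·3 = 26; e = 23.8 − 26 = -2.2
x=4: ŷ = 11 + 5·4 = 31; e = 31.2 − 31 = 0.2
x=5: ŷ = 11 + 5·5 = 36; e = 37.4 − 36 = 1.4
x=6: ŷ = 11 + 5·6 = 41; e = 35.8 − 41 = -5.2
x=7: ŷ = 11 + 5·7 = 46; e = 49.6 − 46 = 3.6
x=8: ŷ = 11 + 5·8 = 51; e = 47.8 − 51 = -3.2
x=9: ŷ = 11 + 5·9 = 56; e = 58.8 − 56 = 2.8
SSE = 6.76 + 4.84 + 0.04 + 1.96 + 27.04 + 12.96 + 10.24 + 7.84 = 71.68

SSE = 71.68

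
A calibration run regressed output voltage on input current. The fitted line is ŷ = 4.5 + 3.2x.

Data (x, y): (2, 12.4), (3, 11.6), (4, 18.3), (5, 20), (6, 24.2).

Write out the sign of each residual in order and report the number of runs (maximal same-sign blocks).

x=2: ŷ = 4.5 + 3.2·2 = 10.9; r = 12.4 − 10.9 = 1.5
x=3: ŷ = 4.5 + 3.2·3 = 14.1; r = 11.6 − 14.1 = -2.5
x=4: ŷ = 4.5 + 3.2·4 = 17.3; r = 18.3 − 17.3 = 1
x=5: ŷ = 4.5 + 3.2·5 = 20.5; r = 20 − 20.5 = -0.5
x=6: ŷ = 4.5 + 3.2·6 = 23.7; r = 24.2 − 23.7 = 0.5
Signs: + − + − +
Runs: +×1, −×1, +×1, −×1, +×1 → 5

5 runs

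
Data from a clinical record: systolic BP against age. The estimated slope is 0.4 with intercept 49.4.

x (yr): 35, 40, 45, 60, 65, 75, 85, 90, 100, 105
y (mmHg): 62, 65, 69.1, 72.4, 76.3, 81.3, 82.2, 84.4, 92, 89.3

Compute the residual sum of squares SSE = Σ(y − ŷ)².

SSE = 24.04

x=35: ŷ = 49.4 + 0.4·35 = 63.4; r = 62 − 63.4 = -1.4
x=40: ŷ = 49.4 + 0.4·40 = 65.4; r = 65 − 65.4 = -0.4
x=45: ŷ = 49.4 + 0.4·45 = 67.4; r = 69.1 − 67.4 = 1.7
x=60: ŷ = 49.4 + 0.4·60 = 73.4; r = 72.4 − 73.4 = -1
x=65: ŷ = 49.4 + 0.4·65 = 75.4; r = 76.3 − 75.4 = 0.9
x=75: ŷ = 49.4 + 0.4·75 = 79.4; r = 81.3 − 79.4 = 1.9
x=85: ŷ = 49.4 + 0.4·85 = 83.4; r = 82.2 − 83.4 = -1.2
x=90: ŷ = 49.4 + 0.4·90 = 85.4; r = 84.4 − 85.4 = -1
x=100: ŷ = 49.4 + 0.4·100 = 89.4; r = 92 − 89.4 = 2.6
x=105: ŷ = 49.4 + 0.4·105 = 91.4; r = 89.3 − 91.4 = -2.1
SSE = 1.96 + 0.16 + 2.89 + 1 + 0.81 + 3.61 + 1.44 + 1 + 6.76 + 4.41 = 24.04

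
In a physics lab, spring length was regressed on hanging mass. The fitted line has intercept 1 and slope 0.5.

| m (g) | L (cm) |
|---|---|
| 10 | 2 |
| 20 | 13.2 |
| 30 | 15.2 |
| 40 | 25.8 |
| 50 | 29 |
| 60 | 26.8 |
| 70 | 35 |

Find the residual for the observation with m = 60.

L̂ = 1 + 0.5·60 = 31
e = 26.8 − 31 = -4.2

e = -4.2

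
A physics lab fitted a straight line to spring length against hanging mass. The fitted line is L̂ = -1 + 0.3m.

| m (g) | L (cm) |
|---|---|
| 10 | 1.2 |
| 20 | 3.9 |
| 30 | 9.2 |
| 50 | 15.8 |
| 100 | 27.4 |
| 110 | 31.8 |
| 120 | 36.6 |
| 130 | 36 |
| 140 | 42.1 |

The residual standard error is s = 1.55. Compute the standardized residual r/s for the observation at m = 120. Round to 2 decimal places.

1.03

L̂ = -1 + 0.3·120 = 35
r = 36.6 − 35 = 1.6
r/s = 1.6 / 1.55 = 1.03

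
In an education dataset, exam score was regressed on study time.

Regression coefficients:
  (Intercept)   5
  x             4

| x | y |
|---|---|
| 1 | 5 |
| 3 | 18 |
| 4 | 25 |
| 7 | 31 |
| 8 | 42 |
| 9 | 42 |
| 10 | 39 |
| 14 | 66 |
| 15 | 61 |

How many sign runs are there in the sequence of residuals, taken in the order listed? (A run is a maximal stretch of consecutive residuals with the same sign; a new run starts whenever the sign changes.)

7 runs

x=1: ŷ = 5 + 4·1 = 9; r = 5 − 9 = -4
x=3: ŷ = 5 + 4·3 = 17; r = 18 − 17 = 1
x=4: ŷ = 5 + 4·4 = 21; r = 25 − 21 = 4
x=7: ŷ = 5 + 4·7 = 33; r = 31 − 33 = -2
x=8: ŷ = 5 + 4·8 = 37; r = 42 − 37 = 5
x=9: ŷ = 5 + 4·9 = 41; r = 42 − 41 = 1
x=10: ŷ = 5 + 4·10 = 45; r = 39 − 45 = -6
x=14: ŷ = 5 + 4·14 = 61; r = 66 − 61 = 5
x=15: ŷ = 5 + 4·15 = 65; r = 61 − 65 = -4
Signs: − + + − + + − + −
Runs: −×1, +×2, −×1, +×2, −×1, +×1, −×1 → 7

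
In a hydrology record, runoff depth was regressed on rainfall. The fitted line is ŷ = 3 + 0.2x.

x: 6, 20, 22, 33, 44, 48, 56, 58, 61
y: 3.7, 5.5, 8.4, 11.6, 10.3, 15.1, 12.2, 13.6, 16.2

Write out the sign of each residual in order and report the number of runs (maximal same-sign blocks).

x=6: ŷ = 3 + 0.2·6 = 4.2; e = 3.7 − 4.2 = -0.5
x=20: ŷ = 3 + 0.2·20 = 7; e = 5.5 − 7 = -1.5
x=22: ŷ = 3 + 0.2·22 = 7.4; e = 8.4 − 7.4 = 1
x=33: ŷ = 3 + 0.2·33 = 9.6; e = 11.6 − 9.6 = 2
x=44: ŷ = 3 + 0.2·44 = 11.8; e = 10.3 − 11.8 = -1.5
x=48: ŷ = 3 + 0.2·48 = 12.6; e = 15.1 − 12.6 = 2.5
x=56: ŷ = 3 + 0.2·56 = 14.2; e = 12.2 − 14.2 = -2
x=58: ŷ = 3 + 0.2·58 = 14.6; e = 13.6 − 14.6 = -1
x=61: ŷ = 3 + 0.2·61 = 15.2; e = 16.2 − 15.2 = 1
Signs: − − + + − + − − +
Runs: −×2, +×2, −×1, +×1, −×2, +×1 → 6

6 runs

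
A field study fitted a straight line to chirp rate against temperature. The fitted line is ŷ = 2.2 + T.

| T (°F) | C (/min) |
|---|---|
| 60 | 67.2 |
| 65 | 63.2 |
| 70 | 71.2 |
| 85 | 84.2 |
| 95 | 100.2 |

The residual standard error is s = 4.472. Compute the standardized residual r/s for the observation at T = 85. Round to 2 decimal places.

-0.67

ŷ = 2.2 + 85 = 87.2
r = 84.2 − 87.2 = -3
r/s = -3 / 4.472 = -0.67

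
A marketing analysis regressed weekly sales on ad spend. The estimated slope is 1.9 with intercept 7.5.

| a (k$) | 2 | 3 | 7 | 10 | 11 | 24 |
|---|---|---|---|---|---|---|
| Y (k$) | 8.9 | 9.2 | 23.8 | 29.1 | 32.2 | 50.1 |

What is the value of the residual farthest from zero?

a=2: ŷ = 7.5 + 1.9·2 = 11.3; e = 8.9 − 11.3 = -2.4
a=3: ŷ = 7.5 + 1.9·3 = 13.2; e = 9.2 − 13.2 = -4
a=7: ŷ = 7.5 + 1.9·7 = 20.8; e = 23.8 − 20.8 = 3
a=10: ŷ = 7.5 + 1.9·10 = 26.5; e = 29.1 − 26.5 = 2.6
a=11: ŷ = 7.5 + 1.9·11 = 28.4; e = 32.2 − 28.4 = 3.8
a=24: ŷ = 7.5 + 1.9·24 = 53.1; e = 50.1 − 53.1 = -3
Largest |e| is 4 at a = 3, residual -4.

e = -4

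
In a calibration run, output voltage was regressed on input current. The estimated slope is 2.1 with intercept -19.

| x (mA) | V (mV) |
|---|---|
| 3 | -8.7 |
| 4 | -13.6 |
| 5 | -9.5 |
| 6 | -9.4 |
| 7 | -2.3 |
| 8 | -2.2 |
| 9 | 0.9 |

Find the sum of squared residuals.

x=3: ŷ = -19 + 2.1·3 = -12.7; r = -8.7 − (-12.7) = 4
x=4: ŷ = -19 + 2.1·4 = -10.6; r = -13.6 − (-10.6) = -3
x=5: ŷ = -19 + 2.1·5 = -8.5; r = -9.5 − (-8.5) = -1
x=6: ŷ = -19 + 2.1·6 = -6.4; r = -9.4 − (-6.4) = -3
x=7: ŷ = -19 + 2.1·7 = -4.3; r = -2.3 − (-4.3) = 2
x=8: ŷ = -19 + 2.1·8 = -2.2; r = -2.2 − (-2.2) = 0
x=9: ŷ = -19 + 2.1·9 = -0.1; r = 0.9 − (-0.1) = 1
SSE = 16 + 9 + 1 + 9 + 4 + 0 + 1 = 40

SSE = 40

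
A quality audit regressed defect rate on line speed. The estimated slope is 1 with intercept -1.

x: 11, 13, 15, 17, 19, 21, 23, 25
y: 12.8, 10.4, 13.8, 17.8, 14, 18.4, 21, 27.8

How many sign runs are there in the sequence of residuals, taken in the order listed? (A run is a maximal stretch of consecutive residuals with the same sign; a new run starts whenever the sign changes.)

5 runs

x=11: ŷ = -1 + 11 = 10; e = 12.8 − 10 = 2.8
x=13: ŷ = -1 + 13 = 12; e = 10.4 − 12 = -1.6
x=15: ŷ = -1 + 15 = 14; e = 13.8 − 14 = -0.2
x=17: ŷ = -1 + 17 = 16; e = 17.8 − 16 = 1.8
x=19: ŷ = -1 + 19 = 18; e = 14 − 18 = -4
x=21: ŷ = -1 + 21 = 20; e = 18.4 − 20 = -1.6
x=23: ŷ = -1 + 23 = 22; e = 21 − 22 = -1
x=25: ŷ = -1 + 25 = 24; e = 27.8 − 24 = 3.8
Signs: + − − + − − − +
Runs: +×1, −×2, +×1, −×3, +×1 → 5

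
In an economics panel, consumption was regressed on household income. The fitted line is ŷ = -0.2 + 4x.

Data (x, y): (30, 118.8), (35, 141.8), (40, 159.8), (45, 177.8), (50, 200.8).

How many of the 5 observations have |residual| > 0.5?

4

x=30: ŷ = -0.2 + 4·30 = 119.8; e = 118.8 − 119.8 = -1
x=35: ŷ = -0.2 + 4·35 = 139.8; e = 141.8 − 139.8 = 2
x=40: ŷ = -0.2 + 4·40 = 159.8; e = 159.8 − 159.8 = 0
x=45: ŷ = -0.2 + 4·45 = 179.8; e = 177.8 − 179.8 = -2
x=50: ŷ = -0.2 + 4·50 = 199.8; e = 200.8 − 199.8 = 1
|e| > 0.5: x=30 (|e|=1), x=35 (|e|=2), x=45 (|e|=2), x=50 (|e|=1) → 4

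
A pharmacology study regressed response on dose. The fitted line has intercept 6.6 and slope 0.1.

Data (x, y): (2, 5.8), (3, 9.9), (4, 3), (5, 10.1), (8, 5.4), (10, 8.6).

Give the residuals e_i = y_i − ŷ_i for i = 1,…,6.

-1, 3, -4, 3, -2, 1

x=2: ŷ = 6.6 + 0.1·2 = 6.8; e = 5.8 − 6.8 = -1
x=3: ŷ = 6.6 + 0.1·3 = 6.9; e = 9.9 − 6.9 = 3
x=4: ŷ = 6.6 + 0.1·4 = 7; e = 3 − 7 = -4
x=5: ŷ = 6.6 + 0.1·5 = 7.1; e = 10.1 − 7.1 = 3
x=8: ŷ = 6.6 + 0.1·8 = 7.4; e = 5.4 − 7.4 = -2
x=10: ŷ = 6.6 + 0.1·10 = 7.6; e = 8.6 − 7.6 = 1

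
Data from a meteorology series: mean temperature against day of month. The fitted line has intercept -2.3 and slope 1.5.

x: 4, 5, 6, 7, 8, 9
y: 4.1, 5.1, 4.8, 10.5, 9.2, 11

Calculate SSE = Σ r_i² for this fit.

SSE = 9.36

x=4: ŷ = -2.3 + 1.5·4 = 3.7; r = 4.1 − 3.7 = 0.4
x=5: ŷ = -2.3 + 1.5·5 = 5.2; r = 5.1 − 5.2 = -0.1
x=6: ŷ = -2.3 + 1.5·6 = 6.7; r = 4.8 − 6.7 = -1.9
x=7: ŷ = -2.3 + 1.5·7 = 8.2; r = 10.5 − 8.2 = 2.3
x=8: ŷ = -2.3 + 1.5·8 = 9.7; r = 9.2 − 9.7 = -0.5
x=9: ŷ = -2.3 + 1.5·9 = 11.2; r = 11 − 11.2 = -0.2
SSE = 0.16 + 0.01 + 3.61 + 5.29 + 0.25 + 0.04 = 9.36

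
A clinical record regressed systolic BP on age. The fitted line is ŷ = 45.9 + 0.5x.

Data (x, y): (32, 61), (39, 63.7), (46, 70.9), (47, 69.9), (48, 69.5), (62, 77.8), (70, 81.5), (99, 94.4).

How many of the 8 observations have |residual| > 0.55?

6

x=32: ŷ = 45.9 + 0.5·32 = 61.9; e = 61 − 61.9 = -0.9
x=39: ŷ = 45.9 + 0.5·39 = 65.4; e = 63.7 − 65.4 = -1.7
x=46: ŷ = 45.9 + 0.5·46 = 68.9; e = 70.9 − 68.9 = 2
x=47: ŷ = 45.9 + 0.5·47 = 69.4; e = 69.9 − 69.4 = 0.5
x=48: ŷ = 45.9 + 0.5·48 = 69.9; e = 69.5 − 69.9 = -0.4
x=62: ŷ = 45.9 + 0.5·62 = 76.9; e = 77.8 − 76.9 = 0.9
x=70: ŷ = 45.9 + 0.5·70 = 80.9; e = 81.5 − 80.9 = 0.6
x=99: ŷ = 45.9 + 0.5·99 = 95.4; e = 94.4 − 95.4 = -1
|e| > 0.55: x=32 (|e|=0.9), x=39 (|e|=1.7), x=46 (|e|=2), x=62 (|e|=0.9), x=70 (|e|=0.6), x=99 (|e|=1) → 6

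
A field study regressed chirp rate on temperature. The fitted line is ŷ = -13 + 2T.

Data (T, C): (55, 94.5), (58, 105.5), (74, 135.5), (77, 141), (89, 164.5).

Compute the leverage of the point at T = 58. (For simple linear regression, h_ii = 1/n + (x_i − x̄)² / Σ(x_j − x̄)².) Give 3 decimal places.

h = 0.400

T̄ = (55 + 58 + 74 + 77 + 89)/5 = 70.6
Σ(T − T̄)² = 243.36 + 158.76 + 11.56 + 40.96 + 338.56 = 793.2
h = 1/5 + (-12.6)²/793.2 = 0.2 + 0.200151 = 0.400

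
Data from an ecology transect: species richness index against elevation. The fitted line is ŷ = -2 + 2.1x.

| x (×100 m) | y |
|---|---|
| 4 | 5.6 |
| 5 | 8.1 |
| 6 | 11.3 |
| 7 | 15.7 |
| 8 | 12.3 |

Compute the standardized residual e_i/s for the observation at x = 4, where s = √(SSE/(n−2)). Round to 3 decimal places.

x=4: ŷ = -2 + 2.1·4 = 6.4; e = 5.6 − 6.4 = -0.8
x=5: ŷ = -2 + 2.1·5 = 8.5; e = 8.1 − 8.5 = -0.4
x=6: ŷ = -2 + 2.1·6 = 10.6; e = 11.3 − 10.6 = 0.7
x=7: ŷ = -2 + 2.1·7 = 12.7; e = 15.7 − 12.7 = 3
x=8: ŷ = -2 + 2.1·8 = 14.8; e = 12.3 − 14.8 = -2.5
SSE = 0.64 + 0.16 + 0.49 + 9 + 6.25 = 16.54
s = √(16.54/3) = 2.34805
e/s = -0.8 / 2.34805 = -0.341

-0.341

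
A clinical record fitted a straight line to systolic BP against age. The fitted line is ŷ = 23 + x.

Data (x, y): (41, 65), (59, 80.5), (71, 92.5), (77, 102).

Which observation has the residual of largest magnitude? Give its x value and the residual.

x=41: ŷ = 23 + 41 = 64; e = 65 − 64 = 1
x=59: ŷ = 23 + 59 = 82; e = 80.5 − 82 = -1.5
x=71: ŷ = 23 + 71 = 94; e = 92.5 − 94 = -1.5
x=77: ŷ = 23 + 77 = 100; e = 102 − 100 = 2
Largest |e| is 2 at x = 77, residual 2.

x = 77, e = 2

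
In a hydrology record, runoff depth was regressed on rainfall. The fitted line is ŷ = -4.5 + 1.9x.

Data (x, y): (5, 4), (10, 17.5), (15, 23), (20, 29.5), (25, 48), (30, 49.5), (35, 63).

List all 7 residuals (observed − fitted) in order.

-1, 3, -1, -4, 5, -3, 1

x=5: ŷ = -4.5 + 1.9·5 = 5; r = 4 − 5 = -1
x=10: ŷ = -4.5 + 1.9·10 = 14.5; r = 17.5 − 14.5 = 3
x=15: ŷ = -4.5 + 1.9·15 = 24; r = 23 − 24 = -1
x=20: ŷ = -4.5 + 1.9·20 = 33.5; r = 29.5 − 33.5 = -4
x=25: ŷ = -4.5 + 1.9·25 = 43; r = 48 − 43 = 5
x=30: ŷ = -4.5 + 1.9·30 = 52.5; r = 49.5 − 52.5 = -3
x=35: ŷ = -4.5 + 1.9·35 = 62; r = 63 − 62 = 1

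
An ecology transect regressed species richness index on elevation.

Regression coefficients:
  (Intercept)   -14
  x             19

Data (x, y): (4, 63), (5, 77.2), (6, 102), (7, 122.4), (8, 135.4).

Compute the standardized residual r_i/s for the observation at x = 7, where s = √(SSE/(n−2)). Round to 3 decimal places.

0.958

x=4: ŷ = -14 + 19·4 = 62; r = 63 − 62 = 1
x=5: ŷ = -14 + 19·5 = 81; r = 77.2 − 81 = -3.8
x=6: ŷ = -14 + 19·6 = 100; r = 102 − 100 = 2
x=7: ŷ = -14 + 19·7 = 119; r = 122.4 − 119 = 3.4
x=8: ŷ = -14 + 19·8 = 138; r = 135.4 − 138 = -2.6
SSE = 1 + 14.44 + 4 + 11.56 + 6.76 = 37.76
s = √(37.76/3) = 3.54777
r/s = 3.4 / 3.54777 = 0.958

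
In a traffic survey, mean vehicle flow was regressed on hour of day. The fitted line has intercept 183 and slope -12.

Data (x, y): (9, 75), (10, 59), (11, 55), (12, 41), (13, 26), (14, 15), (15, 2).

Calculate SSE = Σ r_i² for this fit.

SSE = 38

x=9: ŷ = 183 − 12·9 = 75; r = 75 − 75 = 0
x=10: ŷ = 183 − 12·10 = 63; r = 59 − 63 = -4
x=11: ŷ = 183 − 12·11 = 51; r = 55 − 51 = 4
x=12: ŷ = 183 − 12·12 = 39; r = 41 − 39 = 2
x=13: ŷ = 183 − 12·13 = 27; r = 26 − 27 = -1
x=14: ŷ = 183 − 12·14 = 15; r = 15 − 15 = 0
x=15: ŷ = 183 − 12·15 = 3; r = 2 − 3 = -1
SSE = 0 + 16 + 16 + 4 + 1 + 0 + 1 = 38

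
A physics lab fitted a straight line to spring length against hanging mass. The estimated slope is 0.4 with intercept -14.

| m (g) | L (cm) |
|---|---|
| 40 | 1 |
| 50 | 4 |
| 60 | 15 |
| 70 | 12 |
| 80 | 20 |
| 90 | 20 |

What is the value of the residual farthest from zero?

e = 5

m=40: L̂ = -14 + 0.4·40 = 2; e = 1 − 2 = -1
m=50: L̂ = -14 + 0.4·50 = 6; e = 4 − 6 = -2
m=60: L̂ = -14 + 0.4·60 = 10; e = 15 − 10 = 5
m=70: L̂ = -14 + 0.4·70 = 14; e = 12 − 14 = -2
m=80: L̂ = -14 + 0.4·80 = 18; e = 20 − 18 = 2
m=90: L̂ = -14 + 0.4·90 = 22; e = 20 − 22 = -2
Largest |e| is 5 at m = 60, residual 5.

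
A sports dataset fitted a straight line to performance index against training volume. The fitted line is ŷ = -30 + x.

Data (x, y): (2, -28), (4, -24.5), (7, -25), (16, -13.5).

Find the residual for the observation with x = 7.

e = -2

ŷ = -30 + 7 = -23
e = -25 − (-23) = -2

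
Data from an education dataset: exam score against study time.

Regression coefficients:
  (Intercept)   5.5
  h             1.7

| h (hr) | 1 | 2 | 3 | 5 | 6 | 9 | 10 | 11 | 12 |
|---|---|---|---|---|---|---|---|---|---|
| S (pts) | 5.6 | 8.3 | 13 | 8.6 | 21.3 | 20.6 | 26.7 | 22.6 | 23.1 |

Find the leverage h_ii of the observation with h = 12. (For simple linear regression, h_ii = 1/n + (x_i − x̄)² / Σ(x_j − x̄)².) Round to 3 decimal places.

h̄ = (1 + 2 + 3 + 5 + 6 + 9 + 10 + 11 + 12)/9 = 6.55556
Σ(h − h̄)² = 30.8642 + 20.7531 + 12.642 + 2.41975 + 0.308642 + 5.97531 + 11.8642 + 19.7531 + 29.642 = 134.222
h = 1/9 + (5.44444)²/134.222 = 0.111111 + 0.220843 = 0.332

h = 0.332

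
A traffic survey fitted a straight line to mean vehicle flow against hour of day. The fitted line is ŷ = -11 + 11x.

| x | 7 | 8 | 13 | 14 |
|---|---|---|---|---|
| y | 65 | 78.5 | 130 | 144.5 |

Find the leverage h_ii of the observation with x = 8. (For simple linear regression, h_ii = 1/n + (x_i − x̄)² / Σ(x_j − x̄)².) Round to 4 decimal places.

x̄ = (7 + 8 + 13 + 14)/4 = 10.5
Σ(x − x̄)² = 12.25 + 6.25 + 6.25 + 12.25 = 37
h = 1/4 + (-2.5)²/37 = 0.25 + 0.168919 = 0.4189

h = 0.4189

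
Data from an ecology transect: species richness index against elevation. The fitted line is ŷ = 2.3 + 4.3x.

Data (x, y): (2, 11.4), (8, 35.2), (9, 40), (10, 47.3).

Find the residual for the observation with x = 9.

ŷ = 2.3 + 4.3·9 = 41
e = 40 − 41 = -1

e = -1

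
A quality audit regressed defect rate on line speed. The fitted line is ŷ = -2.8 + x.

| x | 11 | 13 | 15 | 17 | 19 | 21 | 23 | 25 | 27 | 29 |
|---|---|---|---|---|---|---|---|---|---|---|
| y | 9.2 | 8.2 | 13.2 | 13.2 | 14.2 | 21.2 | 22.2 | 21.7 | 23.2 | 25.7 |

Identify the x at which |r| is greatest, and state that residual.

x=11: ŷ = -2.8 + 11 = 8.2; r = 9.2 − 8.2 = 1
x=13: ŷ = -2.8 + 13 = 10.2; r = 8.2 − 10.2 = -2
x=15: ŷ = -2.8 + 15 = 12.2; r = 13.2 − 12.2 = 1
x=17: ŷ = -2.8 + 17 = 14.2; r = 13.2 − 14.2 = -1
x=19: ŷ = -2.8 + 19 = 16.2; r = 14.2 − 16.2 = -2
x=21: ŷ = -2.8 + 21 = 18.2; r = 21.2 − 18.2 = 3
x=23: ŷ = -2.8 + 23 = 20.2; r = 22.2 − 20.2 = 2
x=25: ŷ = -2.8 + 25 = 22.2; r = 21.7 − 22.2 = -0.5
x=27: ŷ = -2.8 + 27 = 24.2; r = 23.2 − 24.2 = -1
x=29: ŷ = -2.8 + 29 = 26.2; r = 25.7 − 26.2 = -0.5
Largest |r| is 3 at x = 21, residual 3.

x = 21, r = 3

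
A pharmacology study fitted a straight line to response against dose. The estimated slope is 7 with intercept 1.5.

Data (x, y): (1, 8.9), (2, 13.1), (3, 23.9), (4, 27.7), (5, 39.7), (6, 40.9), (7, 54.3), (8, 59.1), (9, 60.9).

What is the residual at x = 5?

ŷ = 1.5 + 7·5 = 36.5
r = 39.7 − 36.5 = 3.2

r = 3.2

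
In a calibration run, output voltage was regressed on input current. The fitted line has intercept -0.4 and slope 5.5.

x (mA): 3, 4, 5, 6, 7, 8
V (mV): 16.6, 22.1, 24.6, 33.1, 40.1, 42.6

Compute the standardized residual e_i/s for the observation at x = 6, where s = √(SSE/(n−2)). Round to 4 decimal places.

0.2887

x=3: V̂ = -0.4 + 5.5·3 = 16.1; e = 16.6 − 16.1 = 0.5
x=4: V̂ = -0.4 + 5.5·4 = 21.6; e = 22.1 − 21.6 = 0.5
x=5: V̂ = -0.4 + 5.5·5 = 27.1; e = 24.6 − 27.1 = -2.5
x=6: V̂ = -0.4 + 5.5·6 = 32.6; e = 33.1 − 32.6 = 0.5
x=7: V̂ = -0.4 + 5.5·7 = 38.1; e = 40.1 − 38.1 = 2
x=8: V̂ = -0.4 + 5.5·8 = 43.6; e = 42.6 − 43.6 = -1
SSE = 0.25 + 0.25 + 6.25 + 0.25 + 4 + 1 = 12
s = √(12/4) = 1.73205
e/s = 0.5 / 1.73205 = 0.2887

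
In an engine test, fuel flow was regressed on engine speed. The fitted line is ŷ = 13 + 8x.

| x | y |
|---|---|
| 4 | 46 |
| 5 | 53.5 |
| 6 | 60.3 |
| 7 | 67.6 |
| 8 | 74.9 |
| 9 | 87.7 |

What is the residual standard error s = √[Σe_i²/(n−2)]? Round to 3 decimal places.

s = 1.962

x=4: ŷ = 13 + 8·4 = 45; e = 46 − 45 = 1
x=5: ŷ = 13 + 8·5 = 53; e = 53.5 − 53 = 0.5
x=6: ŷ = 13 + 8·6 = 61; e = 60.3 − 61 = -0.7
x=7: ŷ = 13 + 8·7 = 69; e = 67.6 − 69 = -1.4
x=8: ŷ = 13 + 8·8 = 77; e = 74.9 − 77 = -2.1
x=9: ŷ = 13 + 8·9 = 85; e = 87.7 − 85 = 2.7
SSE = 1 + 0.25 + 0.49 + 1.96 + 4.41 + 7.29 = 15.4
s = √(15.4/4) = √3.85 ≈ 1.962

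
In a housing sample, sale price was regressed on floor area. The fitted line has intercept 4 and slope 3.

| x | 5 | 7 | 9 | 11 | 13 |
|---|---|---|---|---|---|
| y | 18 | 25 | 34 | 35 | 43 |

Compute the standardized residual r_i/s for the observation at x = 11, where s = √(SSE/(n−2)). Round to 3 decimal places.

x=5: ŷ = 4 + 3·5 = 19; r = 18 − 19 = -1
x=7: ŷ = 4 + 3·7 = 25; r = 25 − 25 = 0
x=9: ŷ = 4 + 3·9 = 31; r = 34 − 31 = 3
x=11: ŷ = 4 + 3·11 = 37; r = 35 − 37 = -2
x=13: ŷ = 4 + 3·13 = 43; r = 43 − 43 = 0
SSE = 1 + 0 + 9 + 4 + 0 = 14
s = √(14/3) = 2.16025
r/s = -2 / 2.16025 = -0.926

-0.926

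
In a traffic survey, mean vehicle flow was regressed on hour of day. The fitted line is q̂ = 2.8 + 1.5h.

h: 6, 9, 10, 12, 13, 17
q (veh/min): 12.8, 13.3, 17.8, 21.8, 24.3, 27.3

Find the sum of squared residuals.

SSE = 16

h=6: q̂ = 2.8 + 1.5·6 = 11.8; e = 12.8 − 11.8 = 1
h=9: q̂ = 2.8 + 1.5·9 = 16.3; e = 13.3 − 16.3 = -3
h=10: q̂ = 2.8 + 1.5·10 = 17.8; e = 17.8 − 17.8 = 0
h=12: q̂ = 2.8 + 1.5·12 = 20.8; e = 21.8 − 20.8 = 1
h=13: q̂ = 2.8 + 1.5·13 = 22.3; e = 24.3 − 22.3 = 2
h=17: q̂ = 2.8 + 1.5·17 = 28.3; e = 27.3 − 28.3 = -1
SSE = 1 + 9 + 0 + 1 + 4 + 1 = 16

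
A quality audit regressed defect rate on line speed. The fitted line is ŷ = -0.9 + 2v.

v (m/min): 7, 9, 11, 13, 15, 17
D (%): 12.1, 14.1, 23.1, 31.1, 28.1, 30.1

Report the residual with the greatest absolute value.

e = 6

v=7: ŷ = -0.9 + 2·7 = 13.1; e = 12.1 − 13.1 = -1
v=9: ŷ = -0.9 + 2·9 = 17.1; e = 14.1 − 17.1 = -3
v=11: ŷ = -0.9 + 2·11 = 21.1; e = 23.1 − 21.1 = 2
v=13: ŷ = -0.9 + 2·13 = 25.1; e = 31.1 − 25.1 = 6
v=15: ŷ = -0.9 + 2·15 = 29.1; e = 28.1 − 29.1 = -1
v=17: ŷ = -0.9 + 2·17 = 33.1; e = 30.1 − 33.1 = -3
Largest |e| is 6 at v = 13, residual 6.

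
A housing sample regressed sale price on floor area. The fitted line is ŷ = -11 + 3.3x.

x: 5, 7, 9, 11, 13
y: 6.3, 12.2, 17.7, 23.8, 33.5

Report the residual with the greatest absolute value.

e = 1.6

x=5: ŷ = -11 + 3.3·5 = 5.5; e = 6.3 − 5.5 = 0.8
x=7: ŷ = -11 + 3.3·7 = 12.1; e = 12.2 − 12.1 = 0.1
x=9: ŷ = -11 + 3.3·9 = 18.7; e = 17.7 − 18.7 = -1
x=11: ŷ = -11 + 3.3·11 = 25.3; e = 23.8 − 25.3 = -1.5
x=13: ŷ = -11 + 3.3·13 = 31.9; e = 33.5 − 31.9 = 1.6
Largest |e| is 1.6 at x = 13, residual 1.6.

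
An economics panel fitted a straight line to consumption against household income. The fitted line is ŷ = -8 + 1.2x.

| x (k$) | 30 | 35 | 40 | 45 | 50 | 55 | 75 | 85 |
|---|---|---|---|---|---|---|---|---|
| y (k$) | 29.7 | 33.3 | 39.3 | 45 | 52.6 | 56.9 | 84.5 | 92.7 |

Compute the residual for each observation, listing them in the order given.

1.7, -0.7, -0.7, -1, 0.6, -1.1, 2.5, -1.3

x=30: ŷ = -8 + 1.2·30 = 28; r = 29.7 − 28 = 1.7
x=35: ŷ = -8 + 1.2·35 = 34; r = 33.3 − 34 = -0.7
x=40: ŷ = -8 + 1.2·40 = 40; r = 39.3 − 40 = -0.7
x=45: ŷ = -8 + 1.2·45 = 46; r = 45 − 46 = -1
x=50: ŷ = -8 + 1.2·50 = 52; r = 52.6 − 52 = 0.6
x=55: ŷ = -8 + 1.2·55 = 58; r = 56.9 − 58 = -1.1
x=75: ŷ = -8 + 1.2·75 = 82; r = 84.5 − 82 = 2.5
x=85: ŷ = -8 + 1.2·85 = 94; r = 92.7 − 94 = -1.3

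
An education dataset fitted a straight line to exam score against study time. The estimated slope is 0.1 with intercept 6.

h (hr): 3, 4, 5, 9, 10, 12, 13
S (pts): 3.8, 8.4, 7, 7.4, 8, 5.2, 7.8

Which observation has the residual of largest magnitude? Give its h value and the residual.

h = 3, r = -2.5

h=3: ŷ = 6 + 0.1·3 = 6.3; r = 3.8 − 6.3 = -2.5
h=4: ŷ = 6 + 0.1·4 = 6.4; r = 8.4 − 6.4 = 2
h=5: ŷ = 6 + 0.1·5 = 6.5; r = 7 − 6.5 = 0.5
h=9: ŷ = 6 + 0.1·9 = 6.9; r = 7.4 − 6.9 = 0.5
h=10: ŷ = 6 + 0.1·10 = 7; r = 8 − 7 = 1
h=12: ŷ = 6 + 0.1·12 = 7.2; r = 5.2 − 7.2 = -2
h=13: ŷ = 6 + 0.1·13 = 7.3; r = 7.8 − 7.3 = 0.5
Largest |r| is 2.5 at h = 3, residual -2.5.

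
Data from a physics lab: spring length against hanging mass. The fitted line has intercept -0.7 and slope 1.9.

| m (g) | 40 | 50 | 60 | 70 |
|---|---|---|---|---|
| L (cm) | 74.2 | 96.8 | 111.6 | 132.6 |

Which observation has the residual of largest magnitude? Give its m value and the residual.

m=40: L̂ = -0.7 + 1.9·40 = 75.3; e = 74.2 − 75.3 = -1.1
m=50: L̂ = -0.7 + 1.9·50 = 94.3; e = 96.8 − 94.3 = 2.5
m=60: L̂ = -0.7 + 1.9·60 = 113.3; e = 111.6 − 113.3 = -1.7
m=70: L̂ = -0.7 + 1.9·70 = 132.3; e = 132.6 − 132.3 = 0.3
Largest |e| is 2.5 at m = 50, residual 2.5.

m = 50, e = 2.5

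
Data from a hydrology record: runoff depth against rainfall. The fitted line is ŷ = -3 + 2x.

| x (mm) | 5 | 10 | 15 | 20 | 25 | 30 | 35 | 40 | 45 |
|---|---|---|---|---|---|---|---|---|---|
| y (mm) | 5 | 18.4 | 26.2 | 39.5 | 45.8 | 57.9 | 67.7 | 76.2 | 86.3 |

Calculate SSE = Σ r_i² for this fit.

SSE = 16.72

x=5: ŷ = -3 + 2·5 = 7; r = 5 − 7 = -2
x=10: ŷ = -3 + 2·10 = 17; r = 18.4 − 17 = 1.4
x=15: ŷ = -3 + 2·15 = 27; r = 26.2 − 27 = -0.8
x=20: ŷ = -3 + 2·20 = 37; r = 39.5 − 37 = 2.5
x=25: ŷ = -3 + 2·25 = 47; r = 45.8 − 47 = -1.2
x=30: ŷ = -3 + 2·30 = 57; r = 57.9 − 57 = 0.9
x=35: ŷ = -3 + 2·35 = 67; r = 67.7 − 67 = 0.7
x=40: ŷ = -3 + 2·40 = 77; r = 76.2 − 77 = -0.8
x=45: ŷ = -3 + 2·45 = 87; r = 86.3 − 87 = -0.7
SSE = 4 + 1.96 + 0.64 + 6.25 + 1.44 + 0.81 + 0.49 + 0.64 + 0.49 = 16.72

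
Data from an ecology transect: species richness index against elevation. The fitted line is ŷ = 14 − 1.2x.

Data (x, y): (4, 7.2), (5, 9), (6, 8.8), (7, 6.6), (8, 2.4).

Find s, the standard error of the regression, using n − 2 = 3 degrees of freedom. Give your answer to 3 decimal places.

x=4: ŷ = 14 − 1.2·4 = 9.2; e = 7.2 − 9.2 = -2
x=5: ŷ = 14 − 1.2·5 = 8; e = 9 − 8 = 1
x=6: ŷ = 14 − 1.2·6 = 6.8; e = 8.8 − 6.8 = 2
x=7: ŷ = 14 − 1.2·7 = 5.6; e = 6.6 − 5.6 = 1
x=8: ŷ = 14 − 1.2·8 = 4.4; e = 2.4 − 4.4 = -2
SSE = 4 + 1 + 4 + 1 + 4 = 14
s = √(14/3) = √4.66667 ≈ 2.160

s = 2.160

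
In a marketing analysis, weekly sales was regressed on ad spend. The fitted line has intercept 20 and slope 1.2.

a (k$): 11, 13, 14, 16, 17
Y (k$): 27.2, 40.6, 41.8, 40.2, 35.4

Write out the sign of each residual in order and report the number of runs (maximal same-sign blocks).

3 runs

a=11: Ŷ = 20 + 1.2·11 = 33.2; e = 27.2 − 33.2 = -6
a=13: Ŷ = 20 + 1.2·13 = 35.6; e = 40.6 − 35.6 = 5
a=14: Ŷ = 20 + 1.2·14 = 36.8; e = 41.8 − 36.8 = 5
a=16: Ŷ = 20 + 1.2·16 = 39.2; e = 40.2 − 39.2 = 1
a=17: Ŷ = 20 + 1.2·17 = 40.4; e = 35.4 − 40.4 = -5
Signs: − + + + −
Runs: −×1, +×3, −×1 → 3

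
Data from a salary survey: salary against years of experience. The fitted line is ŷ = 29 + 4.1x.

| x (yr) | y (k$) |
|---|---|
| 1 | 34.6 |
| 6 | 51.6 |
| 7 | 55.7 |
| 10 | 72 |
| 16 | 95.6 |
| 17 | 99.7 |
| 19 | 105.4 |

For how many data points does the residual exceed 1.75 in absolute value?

3

x=1: ŷ = 29 + 4.1·1 = 33.1; e = 34.6 − 33.1 = 1.5
x=6: ŷ = 29 + 4.1·6 = 53.6; e = 51.6 − 53.6 = -2
x=7: ŷ = 29 + 4.1·7 = 57.7; e = 55.7 − 57.7 = -2
x=10: ŷ = 29 + 4.1·10 = 70; e = 72 − 70 = 2
x=16: ŷ = 29 + 4.1·16 = 94.6; e = 95.6 − 94.6 = 1
x=17: ŷ = 29 + 4.1·17 = 98.7; e = 99.7 − 98.7 = 1
x=19: ŷ = 29 + 4.1·19 = 106.9; e = 105.4 − 106.9 = -1.5
|e| > 1.75: x=6 (|e|=2), x=7 (|e|=2), x=10 (|e|=2) → 3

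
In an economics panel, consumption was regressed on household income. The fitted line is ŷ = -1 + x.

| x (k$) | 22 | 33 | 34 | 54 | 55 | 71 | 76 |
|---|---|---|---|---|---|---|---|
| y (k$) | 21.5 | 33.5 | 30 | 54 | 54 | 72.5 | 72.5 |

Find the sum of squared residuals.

SSE = 25

x=22: ŷ = -1 + 22 = 21; e = 21.5 − 21 = 0.5
x=33: ŷ = -1 + 33 = 32; e = 33.5 − 32 = 1.5
x=34: ŷ = -1 + 34 = 33; e = 30 − 33 = -3
x=54: ŷ = -1 + 54 = 53; e = 54 − 53 = 1
x=55: ŷ = -1 + 55 = 54; e = 54 − 54 = 0
x=71: ŷ = -1 + 71 = 70; e = 72.5 − 70 = 2.5
x=76: ŷ = -1 + 76 = 75; e = 72.5 − 75 = -2.5
SSE = 0.25 + 2.25 + 9 + 1 + 0 + 6.25 + 6.25 = 25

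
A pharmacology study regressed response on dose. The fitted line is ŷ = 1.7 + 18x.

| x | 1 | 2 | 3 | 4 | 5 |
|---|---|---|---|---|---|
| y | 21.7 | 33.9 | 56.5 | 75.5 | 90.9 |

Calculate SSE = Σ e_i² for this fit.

SSE = 22.96

x=1: ŷ = 1.7 + 18·1 = 19.7; e = 21.7 − 19.7 = 2
x=2: ŷ = 1.7 + 18·2 = 37.7; e = 33.9 − 37.7 = -3.8
x=3: ŷ = 1.7 + 18·3 = 55.7; e = 56.5 − 55.7 = 0.8
x=4: ŷ = 1.7 + 18·4 = 73.7; e = 75.5 − 73.7 = 1.8
x=5: ŷ = 1.7 + 18·5 = 91.7; e = 90.9 − 91.7 = -0.8
SSE = 4 + 14.44 + 0.64 + 3.24 + 0.64 = 22.96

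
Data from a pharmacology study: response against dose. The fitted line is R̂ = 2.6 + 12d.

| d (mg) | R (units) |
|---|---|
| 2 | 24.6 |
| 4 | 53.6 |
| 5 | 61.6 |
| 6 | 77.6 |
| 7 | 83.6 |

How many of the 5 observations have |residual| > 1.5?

4

d=2: R̂ = 2.6 + 12·2 = 26.6; e = 24.6 − 26.6 = -2
d=4: R̂ = 2.6 + 12·4 = 50.6; e = 53.6 − 50.6 = 3
d=5: R̂ = 2.6 + 12·5 = 62.6; e = 61.6 − 62.6 = -1
d=6: R̂ = 2.6 + 12·6 = 74.6; e = 77.6 − 74.6 = 3
d=7: R̂ = 2.6 + 12·7 = 86.6; e = 83.6 − 86.6 = -3
|e| > 1.5: d=2 (|e|=2), d=4 (|e|=3), d=6 (|e|=3), d=7 (|e|=3) → 4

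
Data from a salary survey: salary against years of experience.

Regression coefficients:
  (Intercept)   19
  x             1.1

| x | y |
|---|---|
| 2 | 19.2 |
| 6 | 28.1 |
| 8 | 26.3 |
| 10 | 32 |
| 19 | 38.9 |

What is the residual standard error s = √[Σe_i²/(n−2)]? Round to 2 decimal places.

s = 2.42

x=2: ŷ = 19 + 1.1·2 = 21.2; e = 19.2 − 21.2 = -2
x=6: ŷ = 19 + 1.1·6 = 25.6; e = 28.1 − 25.6 = 2.5
x=8: ŷ = 19 + 1.1·8 = 27.8; e = 26.3 − 27.8 = -1.5
x=10: ŷ = 19 + 1.1·10 = 30; e = 32 − 30 = 2
x=19: ŷ = 19 + 1.1·19 = 39.9; e = 38.9 − 39.9 = -1
SSE = 4 + 6.25 + 2.25 + 4 + 1 = 17.5
s = √(17.5/3) = √5.83333 ≈ 2.42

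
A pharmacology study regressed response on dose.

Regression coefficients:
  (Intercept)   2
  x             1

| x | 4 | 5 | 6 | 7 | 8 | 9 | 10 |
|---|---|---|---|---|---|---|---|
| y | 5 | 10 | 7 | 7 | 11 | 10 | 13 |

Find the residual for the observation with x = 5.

ŷ = 2 + 5 = 7
r = 10 − 7 = 3

r = 3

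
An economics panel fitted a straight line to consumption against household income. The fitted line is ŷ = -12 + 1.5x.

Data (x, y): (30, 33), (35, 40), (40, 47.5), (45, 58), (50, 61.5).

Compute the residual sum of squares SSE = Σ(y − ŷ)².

x=30: ŷ = -12 + 1.5·30 = 33; r = 33 − 33 = 0
x=35: ŷ = -12 + 1.5·35 = 40.5; r = 40 − 40.5 = -0.5
x=40: ŷ = -12 + 1.5·40 = 48; r = 47.5 − 48 = -0.5
x=45: ŷ = -12 + 1.5·45 = 55.5; r = 58 − 55.5 = 2.5
x=50: ŷ = -12 + 1.5·50 = 63; r = 61.5 − 63 = -1.5
SSE = 0 + 0.25 + 0.25 + 6.25 + 2.25 = 9

SSE = 9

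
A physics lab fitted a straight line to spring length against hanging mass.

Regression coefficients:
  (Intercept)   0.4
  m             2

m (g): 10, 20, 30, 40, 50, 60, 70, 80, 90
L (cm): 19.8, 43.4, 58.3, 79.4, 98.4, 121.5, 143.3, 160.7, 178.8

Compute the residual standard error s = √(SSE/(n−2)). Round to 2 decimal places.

s = 2.11

m=10: L̂ = 0.4 + 2·10 = 20.4; r = 19.8 − 20.4 = -0.6
m=20: L̂ = 0.4 + 2·20 = 40.4; r = 43.4 − 40.4 = 3
m=30: L̂ = 0.4 + 2·30 = 60.4; r = 58.3 − 60.4 = -2.1
m=40: L̂ = 0.4 + 2·40 = 80.4; r = 79.4 − 80.4 = -1
m=50: L̂ = 0.4 + 2·50 = 100.4; r = 98.4 − 100.4 = -2
m=60: L̂ = 0.4 + 2·60 = 120.4; r = 121.5 − 120.4 = 1.1
m=70: L̂ = 0.4 + 2·70 = 140.4; r = 143.3 − 140.4 = 2.9
m=80: L̂ = 0.4 + 2·80 = 160.4; r = 160.7 − 160.4 = 0.3
m=90: L̂ = 0.4 + 2·90 = 180.4; r = 178.8 − 180.4 = -1.6
SSE = 0.36 + 9 + 4.41 + 1 + 4 + 1.21 + 8.41 + 0.09 + 2.56 = 31.04
s = √(31.04/7) = √4.43429 ≈ 2.11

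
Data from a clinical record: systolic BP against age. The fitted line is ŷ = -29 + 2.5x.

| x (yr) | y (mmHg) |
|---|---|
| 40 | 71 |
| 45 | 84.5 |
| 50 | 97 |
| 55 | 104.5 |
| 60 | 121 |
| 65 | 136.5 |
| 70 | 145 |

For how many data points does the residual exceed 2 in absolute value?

x=40: ŷ = -29 + 2.5·40 = 71; r = 71 − 71 = 0
x=45: ŷ = -29 + 2.5·45 = 83.5; r = 84.5 − 83.5 = 1
x=50: ŷ = -29 + 2.5·50 = 96; r = 97 − 96 = 1
x=55: ŷ = -29 + 2.5·55 = 108.5; r = 104.5 − 108.5 = -4
x=60: ŷ = -29 + 2.5·60 = 121; r = 121 − 121 = 0
x=65: ŷ = -29 + 2.5·65 = 133.5; r = 136.5 − 133.5 = 3
x=70: ŷ = -29 + 2.5·70 = 146; r = 145 − 146 = -1
|r| > 2: x=55 (|r|=4), x=65 (|r|=3) → 2

2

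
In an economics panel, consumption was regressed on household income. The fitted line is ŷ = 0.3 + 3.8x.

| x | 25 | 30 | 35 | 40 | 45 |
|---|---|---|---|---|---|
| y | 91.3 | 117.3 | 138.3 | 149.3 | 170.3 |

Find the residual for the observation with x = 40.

r = -3

ŷ = 0.3 + 3.8·40 = 152.3
r = 149.3 − 152.3 = -3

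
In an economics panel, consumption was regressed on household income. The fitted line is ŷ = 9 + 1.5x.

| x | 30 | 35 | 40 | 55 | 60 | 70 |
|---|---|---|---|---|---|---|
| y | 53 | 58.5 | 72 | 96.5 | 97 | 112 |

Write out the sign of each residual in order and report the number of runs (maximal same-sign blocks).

x=30: ŷ = 9 + 1.5·30 = 54; e = 53 − 54 = -1
x=35: ŷ = 9 + 1.5·35 = 61.5; e = 58.5 − 61.5 = -3
x=40: ŷ = 9 + 1.5·40 = 69; e = 72 − 69 = 3
x=55: ŷ = 9 + 1.5·55 = 91.5; e = 96.5 − 91.5 = 5
x=60: ŷ = 9 + 1.5·60 = 99; e = 97 − 99 = -2
x=70: ŷ = 9 + 1.5·70 = 114; e = 112 − 114 = -2
Signs: − − + + − −
Runs: −×2, +×2, −×2 → 3

3 runs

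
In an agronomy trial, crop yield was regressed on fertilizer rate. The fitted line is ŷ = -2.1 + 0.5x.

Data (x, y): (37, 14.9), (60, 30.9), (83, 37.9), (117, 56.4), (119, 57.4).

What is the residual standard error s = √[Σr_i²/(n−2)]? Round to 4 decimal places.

s = 2.1213

x=37: ŷ = -2.1 + 0.5·37 = 16.4; r = 14.9 − 16.4 = -1.5
x=60: ŷ = -2.1 + 0.5·60 = 27.9; r = 30.9 − 27.9 = 3
x=83: ŷ = -2.1 + 0.5·83 = 39.4; r = 37.9 − 39.4 = -1.5
x=117: ŷ = -2.1 + 0.5·117 = 56.4; r = 56.4 − 56.4 = 0
x=119: ŷ = -2.1 + 0.5·119 = 57.4; r = 57.4 − 57.4 = 0
SSE = 2.25 + 9 + 2.25 + 0 + 0 = 13.5
s = √(13.5/3) = √4.5 ≈ 2.1213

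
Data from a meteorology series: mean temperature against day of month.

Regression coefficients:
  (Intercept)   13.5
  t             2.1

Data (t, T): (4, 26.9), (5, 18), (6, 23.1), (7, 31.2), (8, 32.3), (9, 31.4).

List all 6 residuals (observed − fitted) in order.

t=4: T̂ = 13.5 + 2.1·4 = 21.9; r = 26.9 − 21.9 = 5
t=5: T̂ = 13.5 + 2.1·5 = 24; r = 18 − 24 = -6
t=6: T̂ = 13.5 + 2.1·6 = 26.1; r = 23.1 − 26.1 = -3
t=7: T̂ = 13.5 + 2.1·7 = 28.2; r = 31.2 − 28.2 = 3
t=8: T̂ = 13.5 + 2.1·8 = 30.3; r = 32.3 − 30.3 = 2
t=9: T̂ = 13.5 + 2.1·9 = 32.4; r = 31.4 − 32.4 = -1

5, -6, -3, 3, 2, -1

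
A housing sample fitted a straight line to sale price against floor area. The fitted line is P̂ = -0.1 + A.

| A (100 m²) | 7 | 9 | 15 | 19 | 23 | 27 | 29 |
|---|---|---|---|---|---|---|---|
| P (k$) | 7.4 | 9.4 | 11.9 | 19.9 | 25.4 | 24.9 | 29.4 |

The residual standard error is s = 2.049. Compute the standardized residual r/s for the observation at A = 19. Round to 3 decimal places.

0.488

P̂ = -0.1 + 19 = 18.9
r = 19.9 − 18.9 = 1
r/s = 1 / 2.049 = 0.488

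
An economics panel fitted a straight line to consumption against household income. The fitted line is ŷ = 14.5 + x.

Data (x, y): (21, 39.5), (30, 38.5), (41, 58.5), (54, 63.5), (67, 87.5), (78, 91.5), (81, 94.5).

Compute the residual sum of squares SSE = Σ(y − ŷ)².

SSE = 124

x=21: ŷ = 14.5 + 21 = 35.5; e = 39.5 − 35.5 = 4
x=30: ŷ = 14.5 + 30 = 44.5; e = 38.5 − 44.5 = -6
x=41: ŷ = 14.5 + 41 = 55.5; e = 58.5 − 55.5 = 3
x=54: ŷ = 14.5 + 54 = 68.5; e = 63.5 − 68.5 = -5
x=67: ŷ = 14.5 + 67 = 81.5; e = 87.5 − 81.5 = 6
x=78: ŷ = 14.5 + 78 = 92.5; e = 91.5 − 92.5 = -1
x=81: ŷ = 14.5 + 81 = 95.5; e = 94.5 − 95.5 = -1
SSE = 16 + 36 + 9 + 25 + 36 + 1 + 1 = 124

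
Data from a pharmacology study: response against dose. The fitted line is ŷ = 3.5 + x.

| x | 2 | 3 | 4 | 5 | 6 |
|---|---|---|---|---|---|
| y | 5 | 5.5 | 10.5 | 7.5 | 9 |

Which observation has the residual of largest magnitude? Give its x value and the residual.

x=2: ŷ = 3.5 + 2 = 5.5; e = 5 − 5.5 = -0.5
x=3: ŷ = 3.5 + 3 = 6.5; e = 5.5 − 6.5 = -1
x=4: ŷ = 3.5 + 4 = 7.5; e = 10.5 − 7.5 = 3
x=5: ŷ = 3.5 + 5 = 8.5; e = 7.5 − 8.5 = -1
x=6: ŷ = 3.5 + 6 = 9.5; e = 9 − 9.5 = -0.5
Largest |e| is 3 at x = 4, residual 3.

x = 4, e = 3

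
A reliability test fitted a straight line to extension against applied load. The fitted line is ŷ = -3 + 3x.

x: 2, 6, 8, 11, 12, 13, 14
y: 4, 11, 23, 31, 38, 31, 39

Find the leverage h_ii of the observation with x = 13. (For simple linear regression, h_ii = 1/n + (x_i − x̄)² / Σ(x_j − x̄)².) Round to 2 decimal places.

x̄ = (2 + 6 + 8 + 11 + 12 + 13 + 14)/7 = 9.42857
Σ(x − x̄)² = 55.1837 + 11.7551 + 2.04082 + 2.46939 + 6.61224 + 12.7551 + 20.898 = 111.714
h = 1/7 + (3.57143)²/111.714 = 0.142857 + 0.114176 = 0.26

h = 0.26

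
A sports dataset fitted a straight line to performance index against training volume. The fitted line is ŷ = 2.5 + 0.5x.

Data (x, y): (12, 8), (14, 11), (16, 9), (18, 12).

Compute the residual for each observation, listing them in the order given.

-0.5, 1.5, -1.5, 0.5

x=12: ŷ = 2.5 + 0.5·12 = 8.5; e = 8 − 8.5 = -0.5
x=14: ŷ = 2.5 + 0.5·14 = 9.5; e = 11 − 9.5 = 1.5
x=16: ŷ = 2.5 + 0.5·16 = 10.5; e = 9 − 10.5 = -1.5
x=18: ŷ = 2.5 + 0.5·18 = 11.5; e = 12 − 11.5 = 0.5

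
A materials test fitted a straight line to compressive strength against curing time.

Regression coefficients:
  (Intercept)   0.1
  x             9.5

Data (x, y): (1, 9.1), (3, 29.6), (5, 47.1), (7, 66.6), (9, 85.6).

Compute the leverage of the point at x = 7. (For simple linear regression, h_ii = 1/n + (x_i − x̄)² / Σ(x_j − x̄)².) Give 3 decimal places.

x̄ = (1 + 3 + 5 + 7 + 9)/5 = 5
Σ(x − x̄)² = 16 + 4 + 0 + 4 + 16 = 40
h = 1/5 + (2)²/40 = 0.2 + 0.1 = 0.300

h = 0.300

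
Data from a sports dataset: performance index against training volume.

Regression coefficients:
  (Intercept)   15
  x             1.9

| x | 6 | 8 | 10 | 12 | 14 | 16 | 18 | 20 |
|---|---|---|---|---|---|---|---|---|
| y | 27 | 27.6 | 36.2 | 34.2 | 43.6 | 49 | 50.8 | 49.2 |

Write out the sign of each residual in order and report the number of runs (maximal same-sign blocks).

x=6: ŷ = 15 + 1.9·6 = 26.4; e = 27 − 26.4 = 0.6
x=8: ŷ = 15 + 1.9·8 = 30.2; e = 27.6 − 30.2 = -2.6
x=10: ŷ = 15 + 1.9·10 = 34; e = 36.2 − 34 = 2.2
x=12: ŷ = 15 + 1.9·12 = 37.8; e = 34.2 − 37.8 = -3.6
x=14: ŷ = 15 + 1.9·14 = 41.6; e = 43.6 − 41.6 = 2
x=16: ŷ = 15 + 1.9·16 = 45.4; e = 49 − 45.4 = 3.6
x=18: ŷ = 15 + 1.9·18 = 49.2; e = 50.8 − 49.2 = 1.6
x=20: ŷ = 15 + 1.9·20 = 53; e = 49.2 − 53 = -3.8
Signs: + − + − + + + −
Runs: +×1, −×1, +×1, −×1, +×3, −×1 → 6

6 runs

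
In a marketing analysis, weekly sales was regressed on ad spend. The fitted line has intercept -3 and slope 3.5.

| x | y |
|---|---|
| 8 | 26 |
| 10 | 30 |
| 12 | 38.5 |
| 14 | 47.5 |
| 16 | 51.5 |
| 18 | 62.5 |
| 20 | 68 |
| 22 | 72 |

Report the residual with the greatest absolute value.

e = 2.5

x=8: ŷ = -3 + 3.5·8 = 25; e = 26 − 25 = 1
x=10: ŷ = -3 + 3.5·10 = 32; e = 30 − 32 = -2
x=12: ŷ = -3 + 3.5·12 = 39; e = 38.5 − 39 = -0.5
x=14: ŷ = -3 + 3.5·14 = 46; e = 47.5 − 46 = 1.5
x=16: ŷ = -3 + 3.5·16 = 53; e = 51.5 − 53 = -1.5
x=18: ŷ = -3 + 3.5·18 = 60; e = 62.5 − 60 = 2.5
x=20: ŷ = -3 + 3.5·20 = 67; e = 68 − 67 = 1
x=22: ŷ = -3 + 3.5·22 = 74; e = 72 − 74 = -2
Largest |e| is 2.5 at x = 18, residual 2.5.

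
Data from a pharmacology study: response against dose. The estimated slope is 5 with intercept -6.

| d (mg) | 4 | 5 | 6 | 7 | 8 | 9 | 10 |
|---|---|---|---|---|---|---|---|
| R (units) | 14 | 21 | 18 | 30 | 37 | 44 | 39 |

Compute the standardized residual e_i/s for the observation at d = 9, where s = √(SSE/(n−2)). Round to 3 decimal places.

d=4: ŷ = -6 + 5·4 = 14; e = 14 − 14 = 0
d=5: ŷ = -6 + 5·5 = 19; e = 21 − 19 = 2
d=6: ŷ = -6 + 5·6 = 24; e = 18 − 24 = -6
d=7: ŷ = -6 + 5·7 = 29; e = 30 − 29 = 1
d=8: ŷ = -6 + 5·8 = 34; e = 37 − 34 = 3
d=9: ŷ = -6 + 5·9 = 39; e = 44 − 39 = 5
d=10: ŷ = -6 + 5·10 = 44; e = 39 − 44 = -5
SSE = 0 + 4 + 36 + 1 + 9 + 25 + 25 = 100
s = √(100/5) = 4.47214
e/s = 5 / 4.47214 = 1.118

1.118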